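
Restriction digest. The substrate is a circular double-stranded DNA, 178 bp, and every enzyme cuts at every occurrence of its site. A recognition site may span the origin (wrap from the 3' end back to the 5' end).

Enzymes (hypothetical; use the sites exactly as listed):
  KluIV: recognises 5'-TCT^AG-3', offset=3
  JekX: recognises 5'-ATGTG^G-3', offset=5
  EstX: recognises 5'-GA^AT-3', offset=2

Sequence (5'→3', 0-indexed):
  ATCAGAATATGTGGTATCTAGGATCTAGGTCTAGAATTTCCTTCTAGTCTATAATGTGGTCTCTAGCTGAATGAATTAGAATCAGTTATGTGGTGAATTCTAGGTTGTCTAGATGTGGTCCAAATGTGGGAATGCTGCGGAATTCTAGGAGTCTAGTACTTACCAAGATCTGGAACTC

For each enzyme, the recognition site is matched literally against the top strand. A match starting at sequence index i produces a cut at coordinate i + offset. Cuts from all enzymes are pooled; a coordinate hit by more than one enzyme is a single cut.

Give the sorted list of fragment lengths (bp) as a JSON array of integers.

[3,3,4,4,5,5,6,6,6,6,6,7,7,7,8,9,10,10,11,12,13,30]

Scan for sites:
  KluIV TCTAG/3: at [16, 23, 29, 42, 61, 98, 107, 143, 151] ⇒ [19, 26, 32, 45, 64, 101, 110, 146, 154]
  JekX ATGTGG/5: at [8, 53, 87, 112, 123] ⇒ [13, 58, 92, 117, 128]
  EstX GAAT/2: at [4, 33, 68, 72, 78, 94, 129, 139] ⇒ [6, 35, 70, 74, 80, 96, 131, 141]

All cut coordinates (distinct, sorted): [6, 13, 19, 26, 32, 35, 45, 58, 64, 70, 74, 80, 92, 96, 101, 110, 117, 128, 131, 141, 146, 154]

Fragment lengths:
  6→13: 7 bp
  13→19: 6 bp
  19→26: 7 bp
  26→32: 6 bp
  32→35: 3 bp
  35→45: 10 bp
  45→58: 13 bp
  58→64: 6 bp
  64→70: 6 bp
  70→74: 4 bp
  74→80: 6 bp
  80→92: 12 bp
  92→96: 4 bp
  96→101: 5 bp
  101→110: 9 bp
  110→117: 7 bp
  117→128: 11 bp
  128→131: 3 bp
  131→141: 10 bp
  141→146: 5 bp
  146→154: 8 bp
  154→6 (wrap): 178-154+6 = 30 bp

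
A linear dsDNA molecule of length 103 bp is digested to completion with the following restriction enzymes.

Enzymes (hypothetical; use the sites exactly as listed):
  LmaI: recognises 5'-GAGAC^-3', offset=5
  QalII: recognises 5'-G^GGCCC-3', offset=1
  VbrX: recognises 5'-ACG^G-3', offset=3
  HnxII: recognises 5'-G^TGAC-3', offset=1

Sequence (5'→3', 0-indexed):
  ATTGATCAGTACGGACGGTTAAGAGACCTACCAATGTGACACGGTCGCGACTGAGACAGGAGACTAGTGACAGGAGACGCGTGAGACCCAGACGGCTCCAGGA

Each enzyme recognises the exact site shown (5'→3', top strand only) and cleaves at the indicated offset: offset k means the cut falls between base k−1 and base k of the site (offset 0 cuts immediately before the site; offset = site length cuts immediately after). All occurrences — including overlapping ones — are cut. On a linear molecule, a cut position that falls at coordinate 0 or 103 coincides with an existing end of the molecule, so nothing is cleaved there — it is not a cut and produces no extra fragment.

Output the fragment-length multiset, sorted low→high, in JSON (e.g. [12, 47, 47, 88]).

Scan for sites:
  LmaI (GAGAC, off=5): starts [22, 52, 59, 73, 82] → cuts [27, 57, 64, 78, 87]
  QalII (GGGCCC, off=1): no sites
  VbrX (ACGG, off=3): starts [10, 14, 40, 91] → cuts [13, 17, 43, 94]
  HnxII (GTGAC, off=1): starts [35, 66] → cuts [36, 67]

All cut coordinates (distinct, sorted): [13, 17, 27, 36, 43, 57, 64, 67, 78, 87, 94]

Fragments:
  [0,13): 13 bp
  [13,17): 4 bp
  [17,27): 10 bp
  [27,36): 9 bp
  [36,43): 7 bp
  [43,57): 14 bp
  [57,64): 7 bp
  [64,67): 3 bp
  [67,78): 11 bp
  [78,87): 9 bp
  [87,94): 7 bp
  [94,103): 9 bp

[3,4,7,7,7,9,9,9,10,11,13,14]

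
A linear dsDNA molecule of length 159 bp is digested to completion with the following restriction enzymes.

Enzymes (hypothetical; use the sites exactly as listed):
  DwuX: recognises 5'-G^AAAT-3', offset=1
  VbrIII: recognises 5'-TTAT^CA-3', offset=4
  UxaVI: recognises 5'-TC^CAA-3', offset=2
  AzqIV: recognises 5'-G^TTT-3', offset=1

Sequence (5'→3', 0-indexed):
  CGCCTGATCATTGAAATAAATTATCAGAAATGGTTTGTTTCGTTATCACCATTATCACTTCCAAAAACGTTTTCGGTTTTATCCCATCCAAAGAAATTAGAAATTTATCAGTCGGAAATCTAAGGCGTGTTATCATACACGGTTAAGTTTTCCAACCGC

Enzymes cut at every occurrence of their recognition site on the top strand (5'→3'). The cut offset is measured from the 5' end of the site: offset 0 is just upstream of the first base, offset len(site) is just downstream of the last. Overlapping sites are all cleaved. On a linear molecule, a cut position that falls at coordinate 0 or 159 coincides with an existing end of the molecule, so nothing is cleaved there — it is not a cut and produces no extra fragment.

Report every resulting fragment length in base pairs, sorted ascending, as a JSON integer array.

[3,4,5,5,6,6,7,7,7,7,8,8,9,9,11,12,13,14,18]

Scan for sites:
  DwuX GAAAT/1: at [12, 26, 92, 99, 114] ⇒ [13, 27, 93, 100, 115]
  VbrIII TTATCA/4: at [20, 42, 51, 104, 129] ⇒ [24, 46, 55, 108, 133]
  UxaVI TCCAA/2: at [59, 86, 150] ⇒ [61, 88, 152]
  AzqIV GTTT/1: at [32, 36, 68, 75, 146] ⇒ [33, 37, 69, 76, 147]

All cut coordinates (distinct, sorted): [13, 24, 27, 33, 37, 46, 55, 61, 69, 76, 88, 93, 100, 108, 115, 133, 147, 152]

Fragments:
  [0,13): 13 bp
  [13,24): 11 bp
  [24,27): 3 bp
  [27,33): 6 bp
  [33,37): 4 bp
  [37,46): 9 bp
  [46,55): 9 bp
  [55,61): 6 bp
  [61,69): 8 bp
  [69,76): 7 bp
  [76,88): 12 bp
  [88,93): 5 bp
  [93,100): 7 bp
  [100,108): 8 bp
  [108,115): 7 bp
  [115,133): 18 bp
  [133,147): 14 bp
  [147,152): 5 bp
  [152,159): 7 bp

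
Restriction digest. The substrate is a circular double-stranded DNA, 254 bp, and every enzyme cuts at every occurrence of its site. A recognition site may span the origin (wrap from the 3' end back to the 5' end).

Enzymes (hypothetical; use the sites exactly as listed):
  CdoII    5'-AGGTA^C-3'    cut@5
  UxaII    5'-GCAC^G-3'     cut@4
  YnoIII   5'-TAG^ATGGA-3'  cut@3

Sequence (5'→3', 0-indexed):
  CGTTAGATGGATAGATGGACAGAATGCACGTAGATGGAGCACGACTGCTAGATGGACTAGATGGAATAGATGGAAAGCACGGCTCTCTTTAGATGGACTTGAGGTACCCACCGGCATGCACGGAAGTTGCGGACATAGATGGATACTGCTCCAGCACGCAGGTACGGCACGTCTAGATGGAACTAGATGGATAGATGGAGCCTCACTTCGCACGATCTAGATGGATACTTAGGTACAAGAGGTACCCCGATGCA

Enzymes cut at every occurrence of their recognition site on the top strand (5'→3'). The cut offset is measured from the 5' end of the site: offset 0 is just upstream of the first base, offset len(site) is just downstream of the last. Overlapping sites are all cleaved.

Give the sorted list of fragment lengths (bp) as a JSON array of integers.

Scan for sites:
  CdoII (AGGTAC, off=5): starts [101, 159, 230, 239] → cuts [106, 164, 235, 244]
  UxaII (GCACG, off=4): starts [25, 38, 76, 117, 153, 166, 209, 251] → cuts [1, 29, 42, 80, 121, 157, 170, 213]
  YnoIII (TAGATGGA, off=3): starts [3, 11, 30, 48, 57, 66, 89, 135, 173, 183, 191, 217] → cuts [6, 14, 33, 51, 60, 69, 92, 138, 176, 186, 194, 220]

All cut coordinates (distinct, sorted): [1, 6, 14, 29, 33, 42, 51, 60, 69, 80, 92, 106, 121, 138, 157, 164, 170, 176, 186, 194, 213, 220, 235, 244]

Fragments:
  1→6: 5 bp
  6→14: 8 bp
  14→29: 15 bp
  29→33: 4 bp
  33→42: 9 bp
  42→51: 9 bp
  51→60: 9 bp
  60→69: 9 bp
  69→80: 11 bp
  80→92: 12 bp
  92→106: 14 bp
  106→121: 15 bp
  121→138: 17 bp
  138→157: 19 bp
  157→164: 7 bp
  164→170: 6 bp
  170→176: 6 bp
  176→186: 10 bp
  186→194: 8 bp
  194→213: 19 bp
  213→220: 7 bp
  220→235: 15 bp
  235→244: 9 bp
  244→1 (wrap): 254-244+1 = 11 bp

[4,5,6,6,7,7,8,8,9,9,9,9,9,10,11,11,12,14,15,15,15,17,19,19]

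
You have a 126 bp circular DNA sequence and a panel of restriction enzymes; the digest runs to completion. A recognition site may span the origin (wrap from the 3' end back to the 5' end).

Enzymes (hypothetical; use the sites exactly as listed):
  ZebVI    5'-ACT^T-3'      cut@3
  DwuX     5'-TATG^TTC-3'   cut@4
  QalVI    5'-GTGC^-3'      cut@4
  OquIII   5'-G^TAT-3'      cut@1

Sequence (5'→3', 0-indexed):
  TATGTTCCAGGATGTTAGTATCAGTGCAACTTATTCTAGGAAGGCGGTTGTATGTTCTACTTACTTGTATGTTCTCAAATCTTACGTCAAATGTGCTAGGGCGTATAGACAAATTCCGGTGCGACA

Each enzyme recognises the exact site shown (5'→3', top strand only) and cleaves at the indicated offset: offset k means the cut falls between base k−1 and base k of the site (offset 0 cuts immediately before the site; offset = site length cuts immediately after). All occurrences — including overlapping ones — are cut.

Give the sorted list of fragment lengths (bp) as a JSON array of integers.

[2,4,4,4,4,7,7,8,9,14,19,19,25]

Per-enzyme occurrences:
  ZebVI ACTT/3: at [28, 58, 62] ⇒ [31, 61, 65]
  DwuX TATGTTC/4: at [0, 50, 67] ⇒ [4, 54, 71]
  QalVI GTGC/4: at [23, 92, 118] ⇒ [27, 96, 122]
  OquIII GTAT/1: at [17, 49, 66, 102] ⇒ [18, 50, 67, 103]

All cut coordinates (distinct, sorted): [4, 18, 27, 31, 50, 54, 61, 65, 67, 71, 96, 103, 122]

Fragments:
  4→18: 14 bp
  18→27: 9 bp
  27→31: 4 bp
  31→50: 19 bp
  50→54: 4 bp
  54→61: 7 bp
  61→65: 4 bp
  65→67: 2 bp
  67→71: 4 bp
  71→96: 25 bp
  96→103: 7 bp
  103→122: 19 bp
  122→4 (wrap): 126-122+4 = 8 bp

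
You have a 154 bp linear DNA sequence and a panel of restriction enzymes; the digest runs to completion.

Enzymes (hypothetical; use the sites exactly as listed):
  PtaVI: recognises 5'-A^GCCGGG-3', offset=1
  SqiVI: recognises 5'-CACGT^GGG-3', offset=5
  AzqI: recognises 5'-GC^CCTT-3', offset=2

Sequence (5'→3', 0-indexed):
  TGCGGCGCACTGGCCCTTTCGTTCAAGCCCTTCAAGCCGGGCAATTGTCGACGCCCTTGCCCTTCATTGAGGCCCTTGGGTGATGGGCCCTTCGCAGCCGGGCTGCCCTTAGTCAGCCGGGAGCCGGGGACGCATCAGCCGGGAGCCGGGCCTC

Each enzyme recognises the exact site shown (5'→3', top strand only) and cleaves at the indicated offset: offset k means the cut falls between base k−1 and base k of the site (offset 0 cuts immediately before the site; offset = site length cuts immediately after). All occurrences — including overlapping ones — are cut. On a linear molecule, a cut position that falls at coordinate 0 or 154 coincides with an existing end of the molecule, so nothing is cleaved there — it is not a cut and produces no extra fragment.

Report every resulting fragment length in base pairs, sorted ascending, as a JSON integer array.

[6,7,7,7,8,9,10,10,13,14,14,15,15,19]

Scan for sites:
  PtaVI AGCCGGG/1: at [34, 95, 114, 121, 136, 143] ⇒ [35, 96, 115, 122, 137, 144]
  SqiVI (CACGTGGG, off=5): no sites
  AzqI GCCCTT/2: at [12, 26, 52, 58, 71, 86, 104] ⇒ [14, 28, 54, 60, 73, 88, 106]

Pooled cuts: [14, 28, 35, 54, 60, 73, 88, 96, 106, 115, 122, 137, 144]

Fragment lengths:
  [0,14): 14 bp
  [14,28): 14 bp
  [28,35): 7 bp
  [35,54): 19 bp
  [54,60): 6 bp
  [60,73): 13 bp
  [73,88): 15 bp
  [88,96): 8 bp
  [96,106): 10 bp
  [106,115): 9 bp
  [115,122): 7 bp
  [122,137): 15 bp
  [137,144): 7 bp
  [144,154): 10 bp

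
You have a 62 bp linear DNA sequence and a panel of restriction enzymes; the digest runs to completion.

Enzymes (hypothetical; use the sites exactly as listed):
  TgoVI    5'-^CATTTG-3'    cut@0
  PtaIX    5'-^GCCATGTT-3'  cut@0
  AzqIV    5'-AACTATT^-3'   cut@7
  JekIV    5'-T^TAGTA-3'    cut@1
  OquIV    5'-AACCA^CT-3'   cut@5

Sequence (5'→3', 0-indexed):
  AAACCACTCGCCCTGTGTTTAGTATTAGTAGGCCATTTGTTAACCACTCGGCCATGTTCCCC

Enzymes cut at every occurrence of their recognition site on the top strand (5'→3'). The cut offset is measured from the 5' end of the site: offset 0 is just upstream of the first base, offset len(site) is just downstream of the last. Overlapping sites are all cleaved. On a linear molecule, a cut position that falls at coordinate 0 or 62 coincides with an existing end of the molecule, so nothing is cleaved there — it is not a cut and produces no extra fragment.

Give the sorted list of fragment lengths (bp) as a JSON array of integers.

[4,6,6,8,12,13,13]

Site scan:
  TgoVI CATTTG/0: at [33] ⇒ [33]
  PtaIX GCCATGTT/0: at [50] ⇒ [50]
  AzqIV (AACTATT, off=7): no sites
  JekIV TTAGTA/1: at [18, 24] ⇒ [19, 25]
  OquIV AACCACT/5: at [1, 41] ⇒ [6, 46]

Pooled cuts: [6, 19, 25, 33, 46, 50]

Fragment lengths:
  [0,6): 6 bp
  [6,19): 13 bp
  [19,25): 6 bp
  [25,33): 8 bp
  [33,46): 13 bp
  [46,50): 4 bp
  [50,62): 12 bp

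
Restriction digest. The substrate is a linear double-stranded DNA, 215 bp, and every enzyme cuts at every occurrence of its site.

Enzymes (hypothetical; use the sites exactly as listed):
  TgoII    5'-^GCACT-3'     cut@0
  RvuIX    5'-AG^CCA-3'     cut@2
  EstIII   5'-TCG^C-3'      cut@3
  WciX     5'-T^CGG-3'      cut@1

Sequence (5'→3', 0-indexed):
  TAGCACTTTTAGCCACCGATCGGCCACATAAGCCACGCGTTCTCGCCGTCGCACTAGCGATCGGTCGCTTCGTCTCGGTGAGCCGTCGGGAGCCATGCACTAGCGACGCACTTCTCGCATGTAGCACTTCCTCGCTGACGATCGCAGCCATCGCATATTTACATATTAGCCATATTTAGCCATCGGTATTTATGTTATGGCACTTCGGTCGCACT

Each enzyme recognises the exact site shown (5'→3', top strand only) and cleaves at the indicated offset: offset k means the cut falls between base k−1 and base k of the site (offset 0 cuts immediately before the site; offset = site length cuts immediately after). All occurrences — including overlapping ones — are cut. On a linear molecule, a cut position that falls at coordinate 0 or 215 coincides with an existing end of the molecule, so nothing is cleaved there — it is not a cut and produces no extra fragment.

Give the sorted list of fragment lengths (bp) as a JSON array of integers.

Per-enzyme occurrences:
  TgoII (GCACT, off=0): starts [2, 50, 96, 107, 123, 199, 210] → cuts [2, 50, 96, 107, 123, 199, 210]
  RvuIX (AGCCA, off=2): starts [10, 30, 90, 145, 167, 177] → cuts [12, 32, 92, 147, 169, 179]
  EstIII (TCGC, off=3): starts [42, 48, 64, 114, 131, 141, 150, 208] → cuts [45, 51, 67, 117, 134, 144, 153, 211]
  WciX (TCGG, off=1): starts [19, 60, 74, 85, 182, 204] → cuts [20, 61, 75, 86, 183, 205]

Pooled cuts: [2, 12, 20, 32, 45, 50, 51, 61, 67, 75, 86, 92, 96, 107, 117, 123, 134, 144, 147, 153, 169, 179, 183, 199, 205, 210, 211]

Fragment lengths:
  [0,2): 2 bp
  [2,12): 10 bp
  [12,20): 8 bp
  [20,32): 12 bp
  [32,45): 13 bp
  [45,50): 5 bp
  [50,51): 1 bp
  [51,61): 10 bp
  [61,67): 6 bp
  [67,75): 8 bp
  [75,86): 11 bp
  [86,92): 6 bp
  [92,96): 4 bp
  [96,107): 11 bp
  [107,117): 10 bp
  [117,123): 6 bp
  [123,134): 11 bp
  [134,144): 10 bp
  [144,147): 3 bp
  [147,153): 6 bp
  [153,169): 16 bp
  [169,179): 10 bp
  [179,183): 4 bp
  [183,199): 16 bp
  [199,205): 6 bp
  [205,210): 5 bp
  [210,211): 1 bp
  [211,215): 4 bp

[1,1,2,3,4,4,4,5,5,6,6,6,6,6,8,8,10,10,10,10,10,11,11,11,12,13,16,16]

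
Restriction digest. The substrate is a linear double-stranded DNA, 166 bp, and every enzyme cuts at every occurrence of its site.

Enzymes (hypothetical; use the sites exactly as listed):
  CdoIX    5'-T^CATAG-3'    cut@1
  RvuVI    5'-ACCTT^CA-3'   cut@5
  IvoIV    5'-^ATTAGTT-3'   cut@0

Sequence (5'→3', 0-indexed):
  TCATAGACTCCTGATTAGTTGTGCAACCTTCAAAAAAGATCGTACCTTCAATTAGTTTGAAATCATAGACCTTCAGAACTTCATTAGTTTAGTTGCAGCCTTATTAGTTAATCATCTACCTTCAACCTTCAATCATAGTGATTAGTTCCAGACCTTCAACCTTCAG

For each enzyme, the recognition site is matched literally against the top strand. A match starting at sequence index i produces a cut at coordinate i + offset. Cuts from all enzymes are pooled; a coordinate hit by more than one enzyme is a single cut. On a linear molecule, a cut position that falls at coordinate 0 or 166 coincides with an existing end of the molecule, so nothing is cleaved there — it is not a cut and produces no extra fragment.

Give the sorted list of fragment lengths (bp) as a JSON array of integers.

[1,2,3,4,7,7,7,9,10,12,13,16,17,18,20,20]

Per-enzyme occurrences:
  CdoIX (TCATAG, off=1): starts [0, 62, 132] → cuts [1, 63, 133]
  RvuVI (ACCTTCA, off=5): starts [25, 43, 68, 117, 124, 151, 158] → cuts [30, 48, 73, 122, 129, 156, 163]
  IvoIV (ATTAGTT, off=0): starts [13, 50, 82, 102, 140] → cuts [13, 50, 82, 102, 140]

Pooled cuts: [1, 13, 30, 48, 50, 63, 73, 82, 102, 122, 129, 133, 140, 156, 163]

Fragments:
  [0,1): 1 bp
  [1,13): 12 bp
  [13,30): 17 bp
  [30,48): 18 bp
  [48,50): 2 bp
  [50,63): 13 bp
  [63,73): 10 bp
  [73,82): 9 bp
  [82,102): 20 bp
  [102,122): 20 bp
  [122,129): 7 bp
  [129,133): 4 bp
  [133,140): 7 bp
  [140,156): 16 bp
  [156,163): 7 bp
  [163,166): 3 bp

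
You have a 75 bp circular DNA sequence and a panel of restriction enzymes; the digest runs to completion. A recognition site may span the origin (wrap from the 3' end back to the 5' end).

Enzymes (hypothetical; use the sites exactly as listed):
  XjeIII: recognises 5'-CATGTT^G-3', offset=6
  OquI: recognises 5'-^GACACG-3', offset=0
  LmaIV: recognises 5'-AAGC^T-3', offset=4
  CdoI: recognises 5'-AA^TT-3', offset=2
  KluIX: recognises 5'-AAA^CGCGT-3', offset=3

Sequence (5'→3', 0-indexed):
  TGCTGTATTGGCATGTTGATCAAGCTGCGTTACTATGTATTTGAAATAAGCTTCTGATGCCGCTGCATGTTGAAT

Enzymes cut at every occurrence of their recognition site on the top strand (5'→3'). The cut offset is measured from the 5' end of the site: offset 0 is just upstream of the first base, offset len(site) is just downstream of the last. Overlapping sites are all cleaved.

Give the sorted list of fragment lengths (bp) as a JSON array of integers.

Per-enzyme occurrences:
  XjeIII (CATGTTG, off=6): starts [11, 65] → cuts [17, 71]
  OquI (GACACG, off=0): no sites
  LmaIV (AAGCT, off=4): starts [21, 47] → cuts [25, 51]
  CdoI (AATT, off=2): starts [72] → cuts [74]
  KluIX (AAACGCGT, off=3): no sites

Pooled cuts: [17, 25, 51, 71, 74]

Fragment lengths:
  17→25: 8 bp
  25→51: 26 bp
  51→71: 20 bp
  71→74: 3 bp
  74→17 (wrap): 75-74+17 = 18 bp

[3,8,18,20,26]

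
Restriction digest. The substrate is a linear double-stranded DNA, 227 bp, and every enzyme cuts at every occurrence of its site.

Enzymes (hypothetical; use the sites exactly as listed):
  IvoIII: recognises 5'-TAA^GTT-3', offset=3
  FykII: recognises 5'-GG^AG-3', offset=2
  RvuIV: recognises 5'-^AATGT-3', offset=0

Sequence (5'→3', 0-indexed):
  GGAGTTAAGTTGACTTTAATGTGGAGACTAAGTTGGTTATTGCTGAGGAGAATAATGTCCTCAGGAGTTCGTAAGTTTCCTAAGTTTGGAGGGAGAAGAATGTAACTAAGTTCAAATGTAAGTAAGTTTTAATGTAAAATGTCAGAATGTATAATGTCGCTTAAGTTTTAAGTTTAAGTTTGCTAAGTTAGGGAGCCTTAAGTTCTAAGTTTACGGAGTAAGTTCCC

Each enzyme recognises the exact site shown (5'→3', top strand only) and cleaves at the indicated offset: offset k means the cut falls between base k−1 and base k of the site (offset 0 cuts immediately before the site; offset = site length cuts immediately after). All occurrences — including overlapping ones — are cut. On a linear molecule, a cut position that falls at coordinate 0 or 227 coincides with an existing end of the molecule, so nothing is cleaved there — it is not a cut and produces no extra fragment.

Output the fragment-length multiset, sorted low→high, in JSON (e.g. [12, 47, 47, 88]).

Per-enzyme occurrences:
  IvoIII (TAAGTT, off=3): starts [5, 28, 71, 80, 106, 122, 161, 168, 174, 183, 198, 205, 218] → cuts [8, 31, 74, 83, 109, 125, 164, 171, 177, 186, 201, 208, 221]
  FykII (GGAG, off=2): starts [0, 22, 46, 63, 87, 91, 191, 214] → cuts [2, 24, 48, 65, 89, 93, 193, 216]
  RvuIV (AATGT, off=0): starts [17, 53, 98, 114, 130, 137, 145, 152] → cuts [17, 53, 98, 114, 130, 137, 145, 152]

Pooled cuts: [2, 8, 17, 24, 31, 48, 53, 65, 74, 83, 89, 93, 98, 109, 114, 125, 130, 137, 145, 152, 164, 171, 177, 186, 193, 201, 208, 216, 221]

Fragment lengths:
  [0,2): 2 bp
  [2,8): 6 bp
  [8,17): 9 bp
  [17,24): 7 bp
  [24,31): 7 bp
  [31,48): 17 bp
  [48,53): 5 bp
  [53,65): 12 bp
  [65,74): 9 bp
  [74,83): 9 bp
  [83,89): 6 bp
  [89,93): 4 bp
  [93,98): 5 bp
  [98,109): 11 bp
  [109,114): 5 bp
  [114,125): 11 bp
  [125,130): 5 bp
  [130,137): 7 bp
  [137,145): 8 bp
  [145,152): 7 bp
  [152,164): 12 bp
  [164,171): 7 bp
  [171,177): 6 bp
  [177,186): 9 bp
  [186,193): 7 bp
  [193,201): 8 bp
  [201,208): 7 bp
  [208,216): 8 bp
  [216,221): 5 bp
  [221,227): 6 bp

[2,4,5,5,5,5,5,6,6,6,6,7,7,7,7,7,7,7,8,8,8,9,9,9,9,11,11,12,12,17]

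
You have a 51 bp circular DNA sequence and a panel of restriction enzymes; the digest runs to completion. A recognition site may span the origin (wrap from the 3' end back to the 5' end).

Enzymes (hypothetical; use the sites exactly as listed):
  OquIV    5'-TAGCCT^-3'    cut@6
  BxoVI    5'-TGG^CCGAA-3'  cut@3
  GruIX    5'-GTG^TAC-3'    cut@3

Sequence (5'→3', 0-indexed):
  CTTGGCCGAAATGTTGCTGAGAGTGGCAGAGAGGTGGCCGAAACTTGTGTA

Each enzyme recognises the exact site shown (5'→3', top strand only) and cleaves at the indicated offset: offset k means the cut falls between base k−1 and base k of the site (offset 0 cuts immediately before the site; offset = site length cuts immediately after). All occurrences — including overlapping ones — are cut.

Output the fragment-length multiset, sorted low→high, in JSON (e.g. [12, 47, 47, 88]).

[7,12,32]

Site scan:
  OquIV (TAGCCT, off=6): no sites
  BxoVI (TGGCCGAA, off=3): starts [2, 34] → cuts [5, 37]
  GruIX (GTGTAC, off=3): starts [46] → cuts [49]

All cut coordinates (distinct, sorted): [5, 37, 49]

Fragments:
  5→37: 32 bp
  37→49: 12 bp
  49→5 (wrap): 51-49+5 = 7 bp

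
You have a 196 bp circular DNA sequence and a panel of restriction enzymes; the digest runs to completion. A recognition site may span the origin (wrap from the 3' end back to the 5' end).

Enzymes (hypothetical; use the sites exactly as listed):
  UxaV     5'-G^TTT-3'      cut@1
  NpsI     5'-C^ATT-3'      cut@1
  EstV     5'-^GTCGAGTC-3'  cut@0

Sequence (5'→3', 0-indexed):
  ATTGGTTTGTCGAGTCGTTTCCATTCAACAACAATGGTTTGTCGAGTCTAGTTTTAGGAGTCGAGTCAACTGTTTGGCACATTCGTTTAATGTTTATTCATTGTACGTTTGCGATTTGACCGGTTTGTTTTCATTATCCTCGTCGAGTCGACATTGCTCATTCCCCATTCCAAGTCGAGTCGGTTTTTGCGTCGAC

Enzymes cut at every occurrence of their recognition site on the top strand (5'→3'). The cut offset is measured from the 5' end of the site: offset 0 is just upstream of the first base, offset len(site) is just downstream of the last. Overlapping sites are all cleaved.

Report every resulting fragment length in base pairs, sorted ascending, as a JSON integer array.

Per-enzyme occurrences:
  UxaV GTTT/1: at [4, 16, 36, 50, 71, 84, 91, 106, 122, 126, 182] ⇒ [5, 17, 37, 51, 72, 85, 92, 107, 123, 127, 183]
  NpsI CATT/1: at [21, 79, 98, 131, 151, 158, 165, 195] ⇒ [0, 22, 80, 99, 132, 152, 159, 166]
  EstV GTCGAGTC/0: at [8, 40, 59, 141, 173] ⇒ [8, 40, 59, 141, 173]

Pooled cuts: [0, 5, 8, 17, 22, 37, 40, 51, 59, 72, 80, 85, 92, 99, 107, 123, 127, 132, 141, 152, 159, 166, 173, 183]

Fragment lengths:
  0→5: 5 bp
  5→8: 3 bp
  8→17: 9 bp
  17→22: 5 bp
  22→37: 15 bp
  37→40: 3 bp
  40→51: 11 bp
  51→59: 8 bp
  59→72: 13 bp
  72→80: 8 bp
  80→85: 5 bp
  85→92: 7 bp
  92→99: 7 bp
  99→107: 8 bp
  107→123: 16 bp
  123→127: 4 bp
  127→132: 5 bp
  132→141: 9 bp
  141→152: 11 bp
  152→159: 7 bp
  159→166: 7 bp
  166→173: 7 bp
  173→183: 10 bp
  183→0 (wrap): 196-183+0 = 13 bp

[3,3,4,5,5,5,5,7,7,7,7,7,8,8,8,9,9,10,11,11,13,13,15,16]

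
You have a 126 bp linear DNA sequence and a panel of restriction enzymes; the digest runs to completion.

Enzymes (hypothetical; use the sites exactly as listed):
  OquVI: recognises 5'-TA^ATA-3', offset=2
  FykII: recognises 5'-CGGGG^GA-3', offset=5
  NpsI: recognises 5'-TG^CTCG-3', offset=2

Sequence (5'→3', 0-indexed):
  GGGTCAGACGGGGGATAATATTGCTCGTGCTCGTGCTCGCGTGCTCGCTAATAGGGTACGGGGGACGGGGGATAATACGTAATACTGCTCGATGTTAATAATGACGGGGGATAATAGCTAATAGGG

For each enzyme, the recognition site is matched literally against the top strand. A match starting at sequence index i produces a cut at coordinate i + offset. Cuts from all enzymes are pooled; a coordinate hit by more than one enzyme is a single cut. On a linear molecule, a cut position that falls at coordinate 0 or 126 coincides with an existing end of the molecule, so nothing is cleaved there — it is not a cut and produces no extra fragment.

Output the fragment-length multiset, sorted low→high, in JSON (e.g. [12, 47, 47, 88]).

Site scan:
  OquVI TAATA/2: at [15, 48, 72, 79, 95, 111, 118] ⇒ [17, 50, 74, 81, 97, 113, 120]
  FykII CGGGGGA/5: at [8, 58, 65, 104] ⇒ [13, 63, 70, 109]
  NpsI TGCTCG/2: at [21, 27, 33, 41, 85] ⇒ [23, 29, 35, 43, 87]

All cut coordinates (distinct, sorted): [13, 17, 23, 29, 35, 43, 50, 63, 70, 74, 81, 87, 97, 109, 113, 120]

Fragment lengths:
  [0,13): 13 bp
  [13,17): 4 bp
  [17,23): 6 bp
  [23,29): 6 bp
  [29,35): 6 bp
  [35,43): 8 bp
  [43,50): 7 bp
  [50,63): 13 bp
  [63,70): 7 bp
  [70,74): 4 bp
  [74,81): 7 bp
  [81,87): 6 bp
  [87,97): 10 bp
  [97,109): 12 bp
  [109,113): 4 bp
  [113,120): 7 bp
  [120,126): 6 bp

[4,4,4,6,6,6,6,6,7,7,7,7,8,10,12,13,13]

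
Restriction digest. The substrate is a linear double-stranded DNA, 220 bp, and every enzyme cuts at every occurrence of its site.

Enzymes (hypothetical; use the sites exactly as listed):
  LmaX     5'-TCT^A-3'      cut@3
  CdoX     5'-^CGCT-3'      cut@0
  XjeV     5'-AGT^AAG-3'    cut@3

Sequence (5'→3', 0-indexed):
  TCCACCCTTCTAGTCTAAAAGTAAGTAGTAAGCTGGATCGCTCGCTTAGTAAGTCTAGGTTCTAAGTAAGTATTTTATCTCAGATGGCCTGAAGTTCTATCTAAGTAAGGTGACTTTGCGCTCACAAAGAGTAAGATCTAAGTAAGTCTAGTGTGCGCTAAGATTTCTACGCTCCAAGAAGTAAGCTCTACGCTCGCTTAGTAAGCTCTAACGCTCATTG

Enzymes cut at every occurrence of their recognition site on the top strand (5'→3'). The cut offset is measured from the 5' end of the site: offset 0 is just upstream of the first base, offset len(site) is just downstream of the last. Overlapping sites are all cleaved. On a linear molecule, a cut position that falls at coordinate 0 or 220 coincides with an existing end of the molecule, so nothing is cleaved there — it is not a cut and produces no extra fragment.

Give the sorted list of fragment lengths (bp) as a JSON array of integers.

Site scan:
  LmaX (TCTA, off=3): starts [8, 13, 53, 60, 95, 99, 136, 146, 165, 186, 206] → cuts [11, 16, 56, 63, 98, 102, 139, 149, 168, 189, 209]
  CdoX (CGCT, off=0): starts [38, 42, 118, 155, 169, 190, 194, 211] → cuts [38, 42, 118, 155, 169, 190, 194, 211]
  XjeV (AGTAAG, off=3): starts [19, 26, 47, 64, 103, 129, 140, 179, 199] → cuts [22, 29, 50, 67, 106, 132, 143, 182, 202]

Pooled cuts: [11, 16, 22, 29, 38, 42, 50, 56, 63, 67, 98, 102, 106, 118, 132, 139, 143, 149, 155, 168, 169, 182, 189, 190, 194, 202, 209, 211]

Fragments:
  [0,11): 11 bp
  [11,16): 5 bp
  [16,22): 6 bp
  [22,29): 7 bp
  [29,38): 9 bp
  [38,42): 4 bp
  [42,50): 8 bp
  [50,56): 6 bp
  [56,63): 7 bp
  [63,67): 4 bp
  [67,98): 31 bp
  [98,102): 4 bp
  [102,106): 4 bp
  [106,118): 12 bp
  [118,132): 14 bp
  [132,139): 7 bp
  [139,143): 4 bp
  [143,149): 6 bp
  [149,155): 6 bp
  [155,168): 13 bp
  [168,169): 1 bp
  [169,182): 13 bp
  [182,189): 7 bp
  [189,190): 1 bp
  [190,194): 4 bp
  [194,202): 8 bp
  [202,209): 7 bp
  [209,211): 2 bp
  [211,220): 9 bp

[1,1,2,4,4,4,4,4,4,5,6,6,6,6,7,7,7,7,7,8,8,9,9,11,12,13,13,14,31]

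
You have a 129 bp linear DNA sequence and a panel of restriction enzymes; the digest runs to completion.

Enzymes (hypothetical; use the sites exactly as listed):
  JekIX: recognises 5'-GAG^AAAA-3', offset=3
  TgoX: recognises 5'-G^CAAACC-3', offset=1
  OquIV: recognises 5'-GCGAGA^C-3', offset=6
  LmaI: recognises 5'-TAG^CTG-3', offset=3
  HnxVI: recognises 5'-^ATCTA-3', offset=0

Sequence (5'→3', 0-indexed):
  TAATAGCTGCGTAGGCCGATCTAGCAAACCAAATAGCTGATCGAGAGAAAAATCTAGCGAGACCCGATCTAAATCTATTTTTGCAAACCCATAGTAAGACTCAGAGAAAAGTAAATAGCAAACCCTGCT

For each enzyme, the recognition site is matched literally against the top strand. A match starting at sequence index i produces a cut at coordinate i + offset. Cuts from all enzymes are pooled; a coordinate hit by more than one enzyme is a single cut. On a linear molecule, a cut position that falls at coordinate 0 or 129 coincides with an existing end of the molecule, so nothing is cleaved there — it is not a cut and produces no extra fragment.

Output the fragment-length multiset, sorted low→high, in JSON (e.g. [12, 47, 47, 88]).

[4,4,6,6,6,11,11,11,11,12,12,12,23]

Scan for sites:
  JekIX (GAGAAAA, off=3): starts [44, 103] → cuts [47, 106]
  TgoX (GCAAACC, off=1): starts [23, 82, 117] → cuts [24, 83, 118]
  OquIV (GCGAGAC, off=6): starts [56] → cuts [62]
  LmaI (TAGCTG, off=3): starts [3, 33] → cuts [6, 36]
  HnxVI (ATCTA, off=0): starts [18, 51, 66, 72] → cuts [18, 51, 66, 72]

All cut coordinates (distinct, sorted): [6, 18, 24, 36, 47, 51, 62, 66, 72, 83, 106, 118]

Fragments:
  [0,6): 6 bp
  [6,18): 12 bp
  [18,24): 6 bp
  [24,36): 12 bp
  [36,47): 11 bp
  [47,51): 4 bp
  [51,62): 11 bp
  [62,66): 4 bp
  [66,72): 6 bp
  [72,83): 11 bp
  [83,106): 23 bp
  [106,118): 12 bp
  [118,129): 11 bp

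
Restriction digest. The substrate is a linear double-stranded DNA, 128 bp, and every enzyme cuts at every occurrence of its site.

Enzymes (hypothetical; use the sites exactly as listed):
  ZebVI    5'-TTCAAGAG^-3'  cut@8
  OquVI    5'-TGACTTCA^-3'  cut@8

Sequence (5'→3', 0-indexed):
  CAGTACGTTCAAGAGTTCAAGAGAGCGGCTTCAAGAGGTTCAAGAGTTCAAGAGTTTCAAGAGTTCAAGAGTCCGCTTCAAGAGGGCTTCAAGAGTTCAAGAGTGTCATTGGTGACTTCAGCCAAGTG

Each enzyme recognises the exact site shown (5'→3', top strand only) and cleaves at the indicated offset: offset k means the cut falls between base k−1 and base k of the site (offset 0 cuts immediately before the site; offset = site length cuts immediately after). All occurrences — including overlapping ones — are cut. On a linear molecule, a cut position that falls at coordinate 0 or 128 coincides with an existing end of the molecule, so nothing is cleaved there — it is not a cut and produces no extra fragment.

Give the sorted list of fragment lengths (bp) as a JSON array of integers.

Per-enzyme occurrences:
  ZebVI TTCAAGAG/8: at [7, 15, 29, 38, 46, 55, 63, 76, 87, 95] ⇒ [15, 23, 37, 46, 54, 63, 71, 84, 95, 103]
  OquVI TGACTTCA/8: at [112] ⇒ [120]

All cut coordinates (distinct, sorted): [15, 23, 37, 46, 54, 63, 71, 84, 95, 103, 120]

Fragment lengths:
  [0,15): 15 bp
  [15,23): 8 bp
  [23,37): 14 bp
  [37,46): 9 bp
  [46,54): 8 bp
  [54,63): 9 bp
  [63,71): 8 bp
  [71,84): 13 bp
  [84,95): 11 bp
  [95,103): 8 bp
  [103,120): 17 bp
  [120,128): 8 bp

[8,8,8,8,8,9,9,11,13,14,15,17]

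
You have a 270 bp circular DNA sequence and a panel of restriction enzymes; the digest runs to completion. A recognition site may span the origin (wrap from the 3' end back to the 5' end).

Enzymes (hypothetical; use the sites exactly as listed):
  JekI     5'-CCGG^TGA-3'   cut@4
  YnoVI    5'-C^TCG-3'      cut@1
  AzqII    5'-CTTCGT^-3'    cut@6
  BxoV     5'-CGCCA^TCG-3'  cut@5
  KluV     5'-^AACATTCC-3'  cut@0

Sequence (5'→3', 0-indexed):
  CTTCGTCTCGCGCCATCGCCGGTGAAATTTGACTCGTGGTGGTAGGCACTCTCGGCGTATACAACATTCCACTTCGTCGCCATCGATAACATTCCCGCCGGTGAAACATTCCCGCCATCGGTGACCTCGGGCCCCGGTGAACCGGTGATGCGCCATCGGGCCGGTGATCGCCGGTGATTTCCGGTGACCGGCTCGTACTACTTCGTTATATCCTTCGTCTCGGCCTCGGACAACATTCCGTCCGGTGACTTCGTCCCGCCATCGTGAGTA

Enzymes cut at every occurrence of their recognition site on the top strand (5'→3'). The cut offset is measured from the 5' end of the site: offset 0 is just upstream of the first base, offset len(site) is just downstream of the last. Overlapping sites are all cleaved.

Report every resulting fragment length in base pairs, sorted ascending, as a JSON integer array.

Per-enzyme occurrences:
  JekI (CCGGTGA, off=4): starts [18, 97, 133, 141, 160, 170, 180, 241] → cuts [22, 101, 137, 145, 164, 174, 184, 245]
  YnoVI (CTCG, off=1): starts [6, 32, 50, 125, 191, 218, 224] → cuts [7, 33, 51, 126, 192, 219, 225]
  AzqII (CTTCGT, off=6): starts [0, 71, 200, 212, 248] → cuts [6, 77, 206, 218, 254]
  BxoV (CGCCATCG, off=5): starts [10, 77, 112, 150, 256] → cuts [15, 82, 117, 155, 261]
  KluV (AACATTCC, off=0): starts [62, 87, 104, 231] → cuts [62, 87, 104, 231]

All cut coordinates (distinct, sorted): [6, 7, 15, 22, 33, 51, 62, 77, 82, 87, 101, 104, 117, 126, 137, 145, 155, 164, 174, 184, 192, 206, 218, 219, 225, 231, 245, 254, 261]

Fragment lengths:
  6→7: 1 bp
  7→15: 8 bp
  15→22: 7 bp
  22→33: 11 bp
  33→51: 18 bp
  51→62: 11 bp
  62→77: 15 bp
  77→82: 5 bp
  82→87: 5 bp
  87→101: 14 bp
  101→104: 3 bp
  104→117: 13 bp
  117→126: 9 bp
  126→137: 11 bp
  137→145: 8 bp
  145→155: 10 bp
  155→164: 9 bp
  164→174: 10 bp
  174→184: 10 bp
  184→192: 8 bp
  192→206: 14 bp
  206→218: 12 bp
  218→219: 1 bp
  219→225: 6 bp
  225→231: 6 bp
  231→245: 14 bp
  245→254: 9 bp
  254→261: 7 bp
  261→6 (wrap): 270-261+6 = 15 bp

[1,1,3,5,5,6,6,7,7,8,8,8,9,9,9,10,10,10,11,11,11,12,13,14,14,14,15,15,18]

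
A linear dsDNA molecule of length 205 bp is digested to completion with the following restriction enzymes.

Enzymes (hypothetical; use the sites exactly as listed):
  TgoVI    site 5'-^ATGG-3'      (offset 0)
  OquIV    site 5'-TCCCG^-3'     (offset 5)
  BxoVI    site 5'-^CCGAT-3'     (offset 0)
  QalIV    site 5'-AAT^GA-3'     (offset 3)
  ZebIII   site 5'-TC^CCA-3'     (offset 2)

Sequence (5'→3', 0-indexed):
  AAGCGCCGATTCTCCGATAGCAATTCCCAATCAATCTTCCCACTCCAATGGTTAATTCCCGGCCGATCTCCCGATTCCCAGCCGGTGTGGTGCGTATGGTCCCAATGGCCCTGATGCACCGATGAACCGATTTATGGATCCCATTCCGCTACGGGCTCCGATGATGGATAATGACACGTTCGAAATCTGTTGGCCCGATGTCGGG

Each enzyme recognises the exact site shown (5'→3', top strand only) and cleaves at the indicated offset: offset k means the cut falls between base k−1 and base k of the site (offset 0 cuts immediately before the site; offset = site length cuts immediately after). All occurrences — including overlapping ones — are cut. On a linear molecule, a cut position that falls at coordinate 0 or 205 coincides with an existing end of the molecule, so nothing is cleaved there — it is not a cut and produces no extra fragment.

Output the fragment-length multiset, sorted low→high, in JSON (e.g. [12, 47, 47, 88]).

Site scan:
  TgoVI ATGG/0: at [47, 95, 104, 133, 163] ⇒ [47, 95, 104, 133, 163]
  OquIV TCCCG/5: at [56, 68] ⇒ [61, 73]
  BxoVI CCGAT/0: at [5, 13, 62, 70, 118, 126, 157, 194] ⇒ [5, 13, 62, 70, 118, 126, 157, 194]
  QalIV AATGA/3: at [169] ⇒ [172]
  ZebIII TCCCA/2: at [24, 37, 75, 99, 138] ⇒ [26, 39, 77, 101, 140]

All cut coordinates (distinct, sorted): [5, 13, 26, 39, 47, 61, 62, 70, 73, 77, 95, 101, 104, 118, 126, 133, 140, 157, 163, 172, 194]

Fragments:
  [0,5): 5 bp
  [5,13): 8 bp
  [13,26): 13 bp
  [26,39): 13 bp
  [39,47): 8 bp
  [47,61): 14 bp
  [61,62): 1 bp
  [62,70): 8 bp
  [70,73): 3 bp
  [73,77): 4 bp
  [77,95): 18 bp
  [95,101): 6 bp
  [101,104): 3 bp
  [104,118): 14 bp
  [118,126): 8 bp
  [126,133): 7 bp
  [133,140): 7 bp
  [140,157): 17 bp
  [157,163): 6 bp
  [163,172): 9 bp
  [172,194): 22 bp
  [194,205): 11 bp

[1,3,3,4,5,6,6,7,7,8,8,8,8,9,11,13,13,14,14,17,18,22]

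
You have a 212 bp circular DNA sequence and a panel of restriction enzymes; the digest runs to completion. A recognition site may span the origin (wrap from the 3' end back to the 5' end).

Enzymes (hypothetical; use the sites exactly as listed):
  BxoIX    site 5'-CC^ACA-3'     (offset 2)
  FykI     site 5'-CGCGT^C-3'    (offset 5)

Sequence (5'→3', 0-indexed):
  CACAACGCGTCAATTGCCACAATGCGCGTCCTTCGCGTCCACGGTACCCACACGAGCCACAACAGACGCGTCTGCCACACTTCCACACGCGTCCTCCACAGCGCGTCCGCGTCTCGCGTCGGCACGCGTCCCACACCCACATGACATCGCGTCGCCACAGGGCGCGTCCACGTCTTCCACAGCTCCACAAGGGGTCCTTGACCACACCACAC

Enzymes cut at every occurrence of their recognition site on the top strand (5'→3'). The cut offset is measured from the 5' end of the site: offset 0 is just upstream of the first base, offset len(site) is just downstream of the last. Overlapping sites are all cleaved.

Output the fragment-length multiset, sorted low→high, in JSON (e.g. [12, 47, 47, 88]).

[3,4,5,5,5,5,6,6,7,8,8,8,8,9,9,9,9,10,11,11,11,11,13,14,17]

Scan for sites:
  BxoIX (CCACA, off=2): starts [16, 47, 56, 74, 82, 95, 130, 136, 154, 176, 184, 201, 206, 211] → cuts [1, 18, 49, 58, 76, 84, 97, 132, 138, 156, 178, 186, 203, 208]
  FykI (CGCGTC, off=5): starts [5, 24, 33, 66, 87, 101, 107, 114, 124, 147, 162] → cuts [10, 29, 38, 71, 92, 106, 112, 119, 129, 152, 167]

Pooled cuts: [1, 10, 18, 29, 38, 49, 58, 71, 76, 84, 92, 97, 106, 112, 119, 129, 132, 138, 152, 156, 167, 178, 186, 203, 208]

Fragment lengths:
  1→10: 9 bp
  10→18: 8 bp
  18→29: 11 bp
  29→38: 9 bp
  38→49: 11 bp
  49→58: 9 bp
  58→71: 13 bp
  71→76: 5 bp
  76→84: 8 bp
  84→92: 8 bp
  92→97: 5 bp
  97→106: 9 bp
  106→112: 6 bp
  112→119: 7 bp
  119→129: 10 bp
  129→132: 3 bp
  132→138: 6 bp
  138→152: 14 bp
  152→156: 4 bp
  156→167: 11 bp
  167→178: 11 bp
  178→186: 8 bp
  186→203: 17 bp
  203→208: 5 bp
  208→1 (wrap): 212-208+1 = 5 bp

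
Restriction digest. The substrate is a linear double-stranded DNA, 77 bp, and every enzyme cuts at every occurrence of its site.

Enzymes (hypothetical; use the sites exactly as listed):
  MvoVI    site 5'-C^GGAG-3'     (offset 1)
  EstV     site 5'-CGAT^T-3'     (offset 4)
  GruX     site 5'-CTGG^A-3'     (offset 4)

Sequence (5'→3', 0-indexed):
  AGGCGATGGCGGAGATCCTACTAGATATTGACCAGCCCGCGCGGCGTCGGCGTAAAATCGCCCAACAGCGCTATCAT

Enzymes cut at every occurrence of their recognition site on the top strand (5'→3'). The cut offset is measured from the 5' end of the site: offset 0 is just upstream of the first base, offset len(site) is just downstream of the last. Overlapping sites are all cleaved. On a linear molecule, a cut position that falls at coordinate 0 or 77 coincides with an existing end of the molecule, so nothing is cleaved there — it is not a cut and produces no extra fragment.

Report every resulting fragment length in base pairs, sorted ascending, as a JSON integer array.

Per-enzyme occurrences:
  MvoVI CGGAG/1: at [9] ⇒ [10]
  EstV (CGATT, off=4): no sites
  GruX (CTGGA, off=4): no sites

Pooled cuts: [10]

Fragment lengths:
  [0,10): 10 bp
  [10,77): 67 bp

[10,67]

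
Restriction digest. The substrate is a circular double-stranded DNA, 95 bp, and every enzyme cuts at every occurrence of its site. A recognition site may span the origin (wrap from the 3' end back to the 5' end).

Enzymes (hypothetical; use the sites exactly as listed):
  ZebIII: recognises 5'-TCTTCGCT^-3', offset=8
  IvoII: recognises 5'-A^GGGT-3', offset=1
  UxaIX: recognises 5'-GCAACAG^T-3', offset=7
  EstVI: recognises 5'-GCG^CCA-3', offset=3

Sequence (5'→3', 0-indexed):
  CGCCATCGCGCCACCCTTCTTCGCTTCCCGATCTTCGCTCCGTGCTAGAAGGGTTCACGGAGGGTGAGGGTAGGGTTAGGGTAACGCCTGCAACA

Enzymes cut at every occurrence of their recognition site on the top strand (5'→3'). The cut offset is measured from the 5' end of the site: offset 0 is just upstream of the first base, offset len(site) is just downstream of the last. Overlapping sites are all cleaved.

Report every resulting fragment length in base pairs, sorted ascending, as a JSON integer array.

[5,6,6,11,11,14,15,27]

Scan for sites:
  ZebIII (TCTTCGCT, off=8): starts [17, 31] → cuts [25, 39]
  IvoII (AGGGT, off=1): starts [49, 60, 66, 71, 77] → cuts [50, 61, 67, 72, 78]
  UxaIX (GCAACAGT, off=7): no sites
  EstVI (GCGCCA, off=3): starts [7] → cuts [10]

All cut coordinates (distinct, sorted): [10, 25, 39, 50, 61, 67, 72, 78]

Fragment lengths:
  10→25: 15 bp
  25→39: 14 bp
  39→50: 11 bp
  50→61: 11 bp
  61→67: 6 bp
  67→72: 5 bp
  72→78: 6 bp
  78→10 (wrap): 95-78+10 = 27 bp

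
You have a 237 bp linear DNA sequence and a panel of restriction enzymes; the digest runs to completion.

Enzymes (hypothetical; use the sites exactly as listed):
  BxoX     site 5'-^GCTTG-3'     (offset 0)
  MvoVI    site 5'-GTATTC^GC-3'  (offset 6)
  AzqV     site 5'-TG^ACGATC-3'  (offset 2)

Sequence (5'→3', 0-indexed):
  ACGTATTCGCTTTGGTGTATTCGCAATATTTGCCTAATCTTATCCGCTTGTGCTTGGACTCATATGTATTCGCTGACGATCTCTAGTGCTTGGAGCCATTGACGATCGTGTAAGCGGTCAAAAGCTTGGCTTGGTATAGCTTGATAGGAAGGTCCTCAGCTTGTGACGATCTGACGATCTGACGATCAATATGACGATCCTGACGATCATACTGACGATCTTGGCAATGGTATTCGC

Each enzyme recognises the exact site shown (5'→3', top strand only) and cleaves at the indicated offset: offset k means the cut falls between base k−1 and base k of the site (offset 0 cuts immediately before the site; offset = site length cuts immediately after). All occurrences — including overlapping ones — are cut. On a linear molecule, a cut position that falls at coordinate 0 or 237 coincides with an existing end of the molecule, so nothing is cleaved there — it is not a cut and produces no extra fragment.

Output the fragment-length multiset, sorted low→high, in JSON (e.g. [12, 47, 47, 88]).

[2,4,5,6,7,8,8,8,9,10,12,12,12,14,14,20,20,21,22,23]

Site scan:
  BxoX (GCTTG, off=0): starts [45, 51, 87, 123, 128, 138, 158] → cuts [45, 51, 87, 123, 128, 138, 158]
  MvoVI (GTATTCGC, off=6): starts [2, 16, 65, 229] → cuts [8, 22, 71, 235]
  AzqV (TGACGATC, off=2): starts [73, 99, 163, 171, 179, 191, 200, 212] → cuts [75, 101, 165, 173, 181, 193, 202, 214]

All cut coordinates (distinct, sorted): [8, 22, 45, 51, 71, 75, 87, 101, 123, 128, 138, 158, 165, 173, 181, 193, 202, 214, 235]

Fragments:
  [0,8): 8 bp
  [8,22): 14 bp
  [22,45): 23 bp
  [45,51): 6 bp
  [51,71): 20 bp
  [71,75): 4 bp
  [75,87): 12 bp
  [87,101): 14 bp
  [101,123): 22 bp
  [123,128): 5 bp
  [128,138): 10 bp
  [138,158): 20 bp
  [158,165): 7 bp
  [165,173): 8 bp
  [173,181): 8 bp
  [181,193): 12 bp
  [193,202): 9 bp
  [202,214): 12 bp
  [214,235): 21 bp
  [235,237): 2 bp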